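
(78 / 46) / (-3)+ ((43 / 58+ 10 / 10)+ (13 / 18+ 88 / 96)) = 2.82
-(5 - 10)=5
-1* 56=-56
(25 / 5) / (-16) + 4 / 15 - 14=-3371 / 240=-14.05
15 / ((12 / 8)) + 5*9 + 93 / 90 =56.03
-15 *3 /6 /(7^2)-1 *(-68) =6649 /98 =67.85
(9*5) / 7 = 6.43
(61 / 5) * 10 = 122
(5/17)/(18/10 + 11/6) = 150/1853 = 0.08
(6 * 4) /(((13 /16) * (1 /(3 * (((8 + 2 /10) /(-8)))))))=-5904 /65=-90.83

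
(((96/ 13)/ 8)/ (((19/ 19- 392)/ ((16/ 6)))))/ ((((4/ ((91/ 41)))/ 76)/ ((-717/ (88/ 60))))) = 22886640/ 176341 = 129.79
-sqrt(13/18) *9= -3 *sqrt(26)/2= -7.65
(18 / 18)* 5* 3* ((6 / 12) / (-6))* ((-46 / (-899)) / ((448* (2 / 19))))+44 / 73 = 70724847 / 117603584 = 0.60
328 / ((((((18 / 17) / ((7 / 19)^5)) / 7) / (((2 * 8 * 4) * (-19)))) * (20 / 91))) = -477575879872 / 5864445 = -81435.82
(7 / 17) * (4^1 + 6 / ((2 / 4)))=112 / 17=6.59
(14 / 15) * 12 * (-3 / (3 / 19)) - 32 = -1224 / 5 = -244.80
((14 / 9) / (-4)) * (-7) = 2.72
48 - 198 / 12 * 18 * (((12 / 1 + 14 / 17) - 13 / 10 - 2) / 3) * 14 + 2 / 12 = -6707237 / 510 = -13151.45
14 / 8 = 7 / 4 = 1.75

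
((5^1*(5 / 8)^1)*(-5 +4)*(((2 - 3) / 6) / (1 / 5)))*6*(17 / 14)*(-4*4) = -2125 / 7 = -303.57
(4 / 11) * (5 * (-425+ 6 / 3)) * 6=-50760 / 11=-4614.55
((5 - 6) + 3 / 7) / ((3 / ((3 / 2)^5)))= -81 / 56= -1.45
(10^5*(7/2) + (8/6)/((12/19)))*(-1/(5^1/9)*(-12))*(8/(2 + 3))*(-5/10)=-151200912/25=-6048036.48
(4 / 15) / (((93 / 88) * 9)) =352 / 12555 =0.03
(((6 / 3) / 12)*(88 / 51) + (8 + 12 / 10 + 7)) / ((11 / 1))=12613 / 8415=1.50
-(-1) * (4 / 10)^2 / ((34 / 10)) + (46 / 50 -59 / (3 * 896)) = 0.95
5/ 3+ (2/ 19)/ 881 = 83701/ 50217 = 1.67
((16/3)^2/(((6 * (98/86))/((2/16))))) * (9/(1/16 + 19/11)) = 121088/46305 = 2.62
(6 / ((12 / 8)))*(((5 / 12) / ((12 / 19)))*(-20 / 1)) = -475 / 9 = -52.78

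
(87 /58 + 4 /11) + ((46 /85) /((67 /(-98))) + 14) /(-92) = 2478332 /1440835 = 1.72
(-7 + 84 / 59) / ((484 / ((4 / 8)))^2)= -329 / 55284416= -0.00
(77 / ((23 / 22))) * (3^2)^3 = 1234926 / 23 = 53692.43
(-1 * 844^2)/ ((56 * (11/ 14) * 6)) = -89042/ 33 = -2698.24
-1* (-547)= 547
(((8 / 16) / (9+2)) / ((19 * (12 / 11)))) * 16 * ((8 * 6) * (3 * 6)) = 576 / 19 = 30.32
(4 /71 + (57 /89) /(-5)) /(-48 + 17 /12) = 27204 /17661605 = 0.00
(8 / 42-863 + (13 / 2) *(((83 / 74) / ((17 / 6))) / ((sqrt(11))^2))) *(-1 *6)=250662745 / 48433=5175.45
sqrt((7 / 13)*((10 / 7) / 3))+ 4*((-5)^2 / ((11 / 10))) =sqrt(390) / 39+ 1000 / 11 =91.42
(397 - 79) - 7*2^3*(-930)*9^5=3075272238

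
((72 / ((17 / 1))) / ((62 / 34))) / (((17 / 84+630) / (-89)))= -538272 / 1641047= -0.33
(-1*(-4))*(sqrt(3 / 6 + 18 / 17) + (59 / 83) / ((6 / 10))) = 9.73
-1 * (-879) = 879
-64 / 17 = -3.76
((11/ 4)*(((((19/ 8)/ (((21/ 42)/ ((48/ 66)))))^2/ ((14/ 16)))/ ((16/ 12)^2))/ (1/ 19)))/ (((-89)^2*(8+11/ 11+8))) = 61731/ 20737178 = 0.00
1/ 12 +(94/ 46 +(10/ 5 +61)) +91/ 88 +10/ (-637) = 255840653/ 3867864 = 66.15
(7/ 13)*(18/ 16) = 63/ 104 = 0.61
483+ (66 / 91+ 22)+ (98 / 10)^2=1369016 / 2275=601.77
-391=-391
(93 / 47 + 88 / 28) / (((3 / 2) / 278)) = 936860 / 987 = 949.20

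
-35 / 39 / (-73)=35 / 2847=0.01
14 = 14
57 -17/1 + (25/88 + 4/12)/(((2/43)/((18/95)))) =355427/8360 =42.52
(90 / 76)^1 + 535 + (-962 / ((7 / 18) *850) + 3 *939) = 378748471 / 113050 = 3350.27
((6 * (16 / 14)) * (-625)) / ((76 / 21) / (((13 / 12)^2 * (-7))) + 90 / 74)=-437710000 / 79223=-5525.04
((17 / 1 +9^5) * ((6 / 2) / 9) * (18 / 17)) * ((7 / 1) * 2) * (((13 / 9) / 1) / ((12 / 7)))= 37625042 / 153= 245915.31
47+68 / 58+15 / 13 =18596 / 377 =49.33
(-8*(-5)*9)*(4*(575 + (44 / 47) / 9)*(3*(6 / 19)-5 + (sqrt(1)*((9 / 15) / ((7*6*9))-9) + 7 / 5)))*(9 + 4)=-125434527.91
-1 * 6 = -6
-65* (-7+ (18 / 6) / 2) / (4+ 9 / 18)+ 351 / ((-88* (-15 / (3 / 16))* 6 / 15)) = 2016599 / 25344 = 79.57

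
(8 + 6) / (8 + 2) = 7 / 5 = 1.40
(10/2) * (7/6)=35/6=5.83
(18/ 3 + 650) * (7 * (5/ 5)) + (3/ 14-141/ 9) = 192215/ 42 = 4576.55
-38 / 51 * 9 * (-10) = 1140 / 17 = 67.06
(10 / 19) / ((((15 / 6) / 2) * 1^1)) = 8 / 19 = 0.42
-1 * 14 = -14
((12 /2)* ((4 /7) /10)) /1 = 12 /35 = 0.34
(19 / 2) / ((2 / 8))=38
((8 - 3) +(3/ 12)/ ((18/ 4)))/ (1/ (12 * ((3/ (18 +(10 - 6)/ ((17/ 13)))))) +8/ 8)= 3.19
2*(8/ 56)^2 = 2/ 49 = 0.04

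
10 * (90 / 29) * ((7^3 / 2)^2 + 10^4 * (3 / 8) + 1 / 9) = 29846125 / 29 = 1029176.72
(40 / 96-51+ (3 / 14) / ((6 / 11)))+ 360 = 6506 / 21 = 309.81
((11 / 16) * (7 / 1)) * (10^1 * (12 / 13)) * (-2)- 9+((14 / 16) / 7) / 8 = -97.83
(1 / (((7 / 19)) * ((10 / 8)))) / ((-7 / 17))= -1292 / 245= -5.27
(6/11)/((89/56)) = 336/979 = 0.34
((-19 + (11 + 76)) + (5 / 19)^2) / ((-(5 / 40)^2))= -4356.43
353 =353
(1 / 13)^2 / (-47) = -1 / 7943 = -0.00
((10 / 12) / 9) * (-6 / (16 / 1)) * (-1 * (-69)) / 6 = -115 / 288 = -0.40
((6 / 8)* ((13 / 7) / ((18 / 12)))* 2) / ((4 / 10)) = 4.64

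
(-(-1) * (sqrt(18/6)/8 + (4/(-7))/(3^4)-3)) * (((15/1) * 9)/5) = -1705/21 + 27 * sqrt(3)/8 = -75.34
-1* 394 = -394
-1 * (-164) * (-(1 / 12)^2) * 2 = -41 / 18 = -2.28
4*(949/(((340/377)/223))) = 79783379/85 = 938627.99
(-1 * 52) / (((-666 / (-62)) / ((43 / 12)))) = -17329 / 999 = -17.35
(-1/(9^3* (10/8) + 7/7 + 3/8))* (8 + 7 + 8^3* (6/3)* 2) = -16504/7301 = -2.26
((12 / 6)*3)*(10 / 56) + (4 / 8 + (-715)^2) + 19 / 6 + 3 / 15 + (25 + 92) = 107382857 / 210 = 511346.94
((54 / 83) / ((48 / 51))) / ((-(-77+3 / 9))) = 1377 / 152720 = 0.01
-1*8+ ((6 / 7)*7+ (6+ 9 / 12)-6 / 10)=83 / 20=4.15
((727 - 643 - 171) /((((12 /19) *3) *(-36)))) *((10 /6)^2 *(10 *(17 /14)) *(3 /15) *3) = 234175 /9072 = 25.81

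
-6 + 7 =1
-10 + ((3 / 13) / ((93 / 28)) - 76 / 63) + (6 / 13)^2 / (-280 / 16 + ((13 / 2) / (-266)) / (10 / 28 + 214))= -45331697330 / 4065972183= -11.15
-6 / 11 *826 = -4956 / 11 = -450.55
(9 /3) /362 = 3 /362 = 0.01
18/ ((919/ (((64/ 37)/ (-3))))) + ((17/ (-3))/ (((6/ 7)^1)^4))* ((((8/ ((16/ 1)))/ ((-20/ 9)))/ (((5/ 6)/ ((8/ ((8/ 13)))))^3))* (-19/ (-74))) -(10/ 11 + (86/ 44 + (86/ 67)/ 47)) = 54169874104524471/ 23556598340000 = 2299.56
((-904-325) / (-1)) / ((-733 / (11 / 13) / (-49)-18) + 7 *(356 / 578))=191442559 / 621597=307.99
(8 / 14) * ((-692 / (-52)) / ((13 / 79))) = 54668 / 1183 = 46.21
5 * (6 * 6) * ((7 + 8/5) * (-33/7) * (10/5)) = -102168/7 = -14595.43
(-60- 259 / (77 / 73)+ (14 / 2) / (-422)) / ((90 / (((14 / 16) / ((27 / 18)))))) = -9928933 / 5013360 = -1.98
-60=-60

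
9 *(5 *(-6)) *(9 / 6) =-405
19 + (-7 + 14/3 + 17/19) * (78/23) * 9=-10885/437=-24.91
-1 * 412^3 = -69934528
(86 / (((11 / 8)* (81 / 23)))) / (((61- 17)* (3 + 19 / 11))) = 989 / 11583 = 0.09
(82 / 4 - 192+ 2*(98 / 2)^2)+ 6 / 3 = 9265 / 2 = 4632.50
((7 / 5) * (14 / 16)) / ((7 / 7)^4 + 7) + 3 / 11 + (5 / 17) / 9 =246947 / 538560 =0.46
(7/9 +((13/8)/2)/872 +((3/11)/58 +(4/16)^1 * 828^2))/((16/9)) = 6865502464523/71211008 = 96410.69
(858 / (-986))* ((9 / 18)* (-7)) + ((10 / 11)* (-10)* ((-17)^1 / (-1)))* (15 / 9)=-8281901 / 32538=-254.53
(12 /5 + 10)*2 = 24.80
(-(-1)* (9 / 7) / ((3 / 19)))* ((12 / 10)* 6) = 2052 / 35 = 58.63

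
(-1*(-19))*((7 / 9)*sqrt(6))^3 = 131.39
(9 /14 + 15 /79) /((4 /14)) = 921 /316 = 2.91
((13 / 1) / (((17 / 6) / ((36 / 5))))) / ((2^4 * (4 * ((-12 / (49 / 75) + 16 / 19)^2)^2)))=263697395523471 / 48190751546976020480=0.00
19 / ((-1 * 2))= -19 / 2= -9.50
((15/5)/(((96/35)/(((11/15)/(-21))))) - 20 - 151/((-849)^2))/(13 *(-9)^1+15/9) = 462198451/2660236224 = 0.17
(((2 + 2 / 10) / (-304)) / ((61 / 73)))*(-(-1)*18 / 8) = -7227 / 370880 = -0.02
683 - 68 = 615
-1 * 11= -11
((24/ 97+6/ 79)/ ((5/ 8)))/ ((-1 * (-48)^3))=413/ 88277760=0.00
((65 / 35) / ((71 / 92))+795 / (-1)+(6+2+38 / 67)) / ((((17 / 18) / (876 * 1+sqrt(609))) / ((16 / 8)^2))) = -1646639310240 / 566083 - 1879725240 * sqrt(609) / 566083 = -2990775.26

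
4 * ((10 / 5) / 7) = 8 / 7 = 1.14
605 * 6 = 3630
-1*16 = -16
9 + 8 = 17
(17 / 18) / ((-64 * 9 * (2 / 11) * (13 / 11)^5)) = -30116537 / 7699131648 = -0.00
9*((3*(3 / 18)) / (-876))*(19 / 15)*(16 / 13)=-38 / 4745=-0.01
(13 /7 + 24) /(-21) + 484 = 482.77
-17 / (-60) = 17 / 60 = 0.28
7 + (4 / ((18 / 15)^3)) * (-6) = -62 / 9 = -6.89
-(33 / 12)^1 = -11 / 4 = -2.75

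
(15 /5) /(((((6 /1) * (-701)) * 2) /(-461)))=461 /2804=0.16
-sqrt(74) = -8.60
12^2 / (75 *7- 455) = 72 / 35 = 2.06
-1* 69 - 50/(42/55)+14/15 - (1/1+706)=-29419/35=-840.54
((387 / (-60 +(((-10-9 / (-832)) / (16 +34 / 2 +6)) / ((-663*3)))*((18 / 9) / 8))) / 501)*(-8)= 6195750912 / 60156386461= 0.10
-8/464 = -1/58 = -0.02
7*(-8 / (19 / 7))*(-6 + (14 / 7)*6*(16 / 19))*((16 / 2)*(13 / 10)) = -1589952 / 1805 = -880.86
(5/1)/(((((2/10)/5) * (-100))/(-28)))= 35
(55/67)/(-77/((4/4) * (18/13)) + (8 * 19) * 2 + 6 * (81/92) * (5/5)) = 2277/703634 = 0.00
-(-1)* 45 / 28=1.61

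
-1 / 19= -0.05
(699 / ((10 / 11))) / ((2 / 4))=7689 / 5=1537.80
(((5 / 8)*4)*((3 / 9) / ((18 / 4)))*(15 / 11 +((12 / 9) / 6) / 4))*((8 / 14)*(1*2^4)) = 44960 / 18711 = 2.40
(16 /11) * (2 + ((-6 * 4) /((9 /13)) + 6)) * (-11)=1280 /3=426.67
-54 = -54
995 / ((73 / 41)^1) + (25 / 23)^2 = 21626180 / 38617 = 560.02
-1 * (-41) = 41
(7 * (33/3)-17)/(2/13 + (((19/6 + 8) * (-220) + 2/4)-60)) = -4680/196249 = -0.02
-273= -273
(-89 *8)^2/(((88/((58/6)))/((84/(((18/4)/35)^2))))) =252128598400/891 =282972613.24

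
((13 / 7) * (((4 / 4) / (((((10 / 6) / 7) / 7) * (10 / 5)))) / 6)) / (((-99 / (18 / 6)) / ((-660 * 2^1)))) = 182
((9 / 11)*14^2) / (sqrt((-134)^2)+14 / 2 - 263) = -882 / 671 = -1.31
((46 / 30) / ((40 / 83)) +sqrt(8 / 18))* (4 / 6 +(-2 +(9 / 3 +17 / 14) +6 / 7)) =362513 / 25200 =14.39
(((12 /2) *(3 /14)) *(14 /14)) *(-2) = -18 /7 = -2.57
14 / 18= 7 / 9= 0.78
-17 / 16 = -1.06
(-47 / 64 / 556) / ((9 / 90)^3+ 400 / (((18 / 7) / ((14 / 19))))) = -1004625 / 87181560608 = -0.00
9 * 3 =27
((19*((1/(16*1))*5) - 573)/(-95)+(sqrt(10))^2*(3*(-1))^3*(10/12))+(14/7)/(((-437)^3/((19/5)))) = -76963733403/351382960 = -219.03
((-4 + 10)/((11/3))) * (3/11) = 54/121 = 0.45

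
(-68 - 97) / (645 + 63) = -55 / 236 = -0.23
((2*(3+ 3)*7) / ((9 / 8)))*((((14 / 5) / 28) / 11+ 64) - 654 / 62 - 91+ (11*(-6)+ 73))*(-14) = 54429984 / 1705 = 31923.74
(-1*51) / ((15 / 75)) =-255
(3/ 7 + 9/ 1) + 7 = 115/ 7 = 16.43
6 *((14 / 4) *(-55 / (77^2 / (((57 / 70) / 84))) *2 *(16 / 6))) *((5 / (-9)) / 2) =95 / 33957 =0.00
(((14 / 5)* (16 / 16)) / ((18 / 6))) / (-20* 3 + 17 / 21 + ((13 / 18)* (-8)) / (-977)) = -287238 / 18214345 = -0.02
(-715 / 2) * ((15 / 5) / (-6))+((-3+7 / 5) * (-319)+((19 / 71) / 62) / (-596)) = 9040242039 / 13117960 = 689.15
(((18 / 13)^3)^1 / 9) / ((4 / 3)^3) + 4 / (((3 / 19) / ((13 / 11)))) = 17437259 / 580008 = 30.06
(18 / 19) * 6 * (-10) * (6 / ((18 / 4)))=-75.79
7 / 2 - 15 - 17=-57 / 2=-28.50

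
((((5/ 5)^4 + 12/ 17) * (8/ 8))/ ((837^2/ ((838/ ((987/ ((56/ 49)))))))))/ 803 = 194416/ 66073996397871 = 0.00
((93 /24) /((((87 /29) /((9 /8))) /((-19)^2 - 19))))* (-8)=-15903 /4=-3975.75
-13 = -13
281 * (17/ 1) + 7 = 4784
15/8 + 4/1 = 47/8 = 5.88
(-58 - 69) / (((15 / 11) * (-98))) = 1397 / 1470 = 0.95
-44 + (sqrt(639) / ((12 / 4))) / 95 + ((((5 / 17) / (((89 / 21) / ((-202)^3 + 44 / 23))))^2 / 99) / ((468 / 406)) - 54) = sqrt(71) / 95 + 62682062842260666 / 21861983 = 2867171877.51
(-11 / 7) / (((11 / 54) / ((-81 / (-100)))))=-2187 / 350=-6.25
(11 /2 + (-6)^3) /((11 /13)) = -5473 /22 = -248.77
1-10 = -9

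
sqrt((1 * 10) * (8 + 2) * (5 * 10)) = 50 * sqrt(2) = 70.71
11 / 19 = 0.58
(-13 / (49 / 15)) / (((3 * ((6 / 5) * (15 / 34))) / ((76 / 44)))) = -20995 / 4851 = -4.33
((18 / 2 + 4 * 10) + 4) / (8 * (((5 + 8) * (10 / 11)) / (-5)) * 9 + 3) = -583 / 1839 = -0.32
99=99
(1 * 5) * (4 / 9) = 20 / 9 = 2.22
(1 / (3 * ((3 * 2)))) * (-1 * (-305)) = 305 / 18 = 16.94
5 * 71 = 355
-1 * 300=-300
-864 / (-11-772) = 32 / 29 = 1.10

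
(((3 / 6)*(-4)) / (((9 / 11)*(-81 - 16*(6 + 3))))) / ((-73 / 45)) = -0.01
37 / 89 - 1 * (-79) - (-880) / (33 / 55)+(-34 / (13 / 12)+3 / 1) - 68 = 5031901 / 3471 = 1449.70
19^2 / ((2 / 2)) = 361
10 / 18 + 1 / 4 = 29 / 36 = 0.81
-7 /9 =-0.78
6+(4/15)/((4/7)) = 97/15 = 6.47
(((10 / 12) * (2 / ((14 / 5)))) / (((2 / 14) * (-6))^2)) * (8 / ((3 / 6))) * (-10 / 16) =-875 / 108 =-8.10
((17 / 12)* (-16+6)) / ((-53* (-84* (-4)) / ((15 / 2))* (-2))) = -425 / 142464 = -0.00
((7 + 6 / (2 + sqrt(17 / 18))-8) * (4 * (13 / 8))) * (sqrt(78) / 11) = -234 * sqrt(663) / 605 + 2093 * sqrt(78) / 1210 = 5.32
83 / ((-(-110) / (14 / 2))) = 581 / 110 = 5.28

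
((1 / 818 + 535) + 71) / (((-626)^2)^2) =495709 / 125617641889568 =0.00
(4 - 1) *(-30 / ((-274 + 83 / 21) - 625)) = 945 / 9398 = 0.10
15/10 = 3/2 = 1.50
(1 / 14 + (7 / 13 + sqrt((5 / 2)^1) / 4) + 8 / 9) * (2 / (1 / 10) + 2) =11 * sqrt(10) / 4 + 27005 / 819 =41.67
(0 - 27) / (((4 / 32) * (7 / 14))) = -432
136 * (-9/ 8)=-153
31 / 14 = 2.21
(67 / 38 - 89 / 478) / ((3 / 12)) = 28644 / 4541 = 6.31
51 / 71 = 0.72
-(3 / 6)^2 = -1 / 4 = -0.25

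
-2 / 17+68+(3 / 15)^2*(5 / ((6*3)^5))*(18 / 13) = 7874249777 / 115998480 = 67.88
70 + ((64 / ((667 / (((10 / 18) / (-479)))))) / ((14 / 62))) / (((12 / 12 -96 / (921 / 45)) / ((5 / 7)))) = 70.00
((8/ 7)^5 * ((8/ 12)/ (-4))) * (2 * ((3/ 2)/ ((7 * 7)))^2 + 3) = -0.98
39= 39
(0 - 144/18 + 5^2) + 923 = 940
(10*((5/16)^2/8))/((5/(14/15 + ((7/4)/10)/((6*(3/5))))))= 3535/147456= 0.02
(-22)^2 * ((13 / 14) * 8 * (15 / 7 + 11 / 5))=15614.43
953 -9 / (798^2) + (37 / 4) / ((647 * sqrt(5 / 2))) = 37 * sqrt(10) / 12940 + 67430467 / 70756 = 953.01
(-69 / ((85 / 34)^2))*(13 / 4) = -897 / 25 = -35.88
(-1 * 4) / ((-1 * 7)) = 4 / 7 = 0.57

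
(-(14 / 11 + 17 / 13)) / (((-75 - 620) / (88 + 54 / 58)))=951651 / 2882165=0.33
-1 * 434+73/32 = -13815/32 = -431.72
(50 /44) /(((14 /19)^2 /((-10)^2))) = 225625 /1078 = 209.30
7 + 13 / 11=90 / 11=8.18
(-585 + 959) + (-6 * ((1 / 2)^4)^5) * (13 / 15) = 980418547 / 2621440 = 374.00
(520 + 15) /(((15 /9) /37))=11877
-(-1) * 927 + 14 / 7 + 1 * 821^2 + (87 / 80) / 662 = 35746411287 / 52960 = 674970.00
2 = 2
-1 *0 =0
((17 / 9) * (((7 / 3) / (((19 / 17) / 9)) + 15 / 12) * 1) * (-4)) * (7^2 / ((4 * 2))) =-1268659 / 1368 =-927.38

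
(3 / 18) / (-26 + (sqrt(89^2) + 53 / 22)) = 11 / 4317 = 0.00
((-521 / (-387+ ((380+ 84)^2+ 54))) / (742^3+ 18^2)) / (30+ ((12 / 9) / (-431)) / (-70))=-3368265 / 17032021569426661616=-0.00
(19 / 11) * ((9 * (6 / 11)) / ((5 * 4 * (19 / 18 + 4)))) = 4617 / 55055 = 0.08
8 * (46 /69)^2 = 32 /9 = 3.56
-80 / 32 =-5 / 2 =-2.50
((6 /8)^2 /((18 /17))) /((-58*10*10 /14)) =-119 /92800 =-0.00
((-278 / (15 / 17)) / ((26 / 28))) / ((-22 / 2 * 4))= 16541 / 2145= 7.71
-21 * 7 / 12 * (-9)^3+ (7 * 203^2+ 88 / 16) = 1189595 / 4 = 297398.75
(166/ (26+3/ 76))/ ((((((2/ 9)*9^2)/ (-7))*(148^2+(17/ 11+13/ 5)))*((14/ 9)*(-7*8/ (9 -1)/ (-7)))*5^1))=-17347/ 1192296046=-0.00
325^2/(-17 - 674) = -152.86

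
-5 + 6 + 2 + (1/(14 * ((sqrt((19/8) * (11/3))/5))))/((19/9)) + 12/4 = 45 * sqrt(1254)/27797 + 6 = 6.06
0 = 0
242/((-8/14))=-847/2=-423.50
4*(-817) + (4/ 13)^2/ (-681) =-376110868/ 115089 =-3268.00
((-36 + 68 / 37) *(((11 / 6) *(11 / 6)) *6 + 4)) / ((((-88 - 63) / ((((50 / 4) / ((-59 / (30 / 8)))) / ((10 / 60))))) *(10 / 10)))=-8591250 / 329633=-26.06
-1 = -1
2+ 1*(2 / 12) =13 / 6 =2.17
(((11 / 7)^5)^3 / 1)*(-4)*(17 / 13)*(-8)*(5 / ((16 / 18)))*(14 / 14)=12782379398411892060 / 61718299629259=207108.42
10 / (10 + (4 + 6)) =1 / 2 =0.50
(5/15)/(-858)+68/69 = 58321/59202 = 0.99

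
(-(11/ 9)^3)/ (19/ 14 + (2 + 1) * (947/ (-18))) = 9317/ 798498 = 0.01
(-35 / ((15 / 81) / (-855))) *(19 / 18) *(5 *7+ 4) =13304655 / 2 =6652327.50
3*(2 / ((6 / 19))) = 19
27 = 27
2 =2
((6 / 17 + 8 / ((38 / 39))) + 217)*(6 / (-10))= -218571 / 1615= -135.34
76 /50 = 38 /25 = 1.52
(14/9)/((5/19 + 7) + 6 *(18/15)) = 665/6183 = 0.11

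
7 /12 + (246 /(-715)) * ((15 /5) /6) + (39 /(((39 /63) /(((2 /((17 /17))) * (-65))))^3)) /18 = -172161986471 /8580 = -20065499.59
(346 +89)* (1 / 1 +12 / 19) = 13485 / 19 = 709.74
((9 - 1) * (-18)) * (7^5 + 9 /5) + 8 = -12102296 /5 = -2420459.20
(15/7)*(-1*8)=-120/7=-17.14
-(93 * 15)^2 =-1946025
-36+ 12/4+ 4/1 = -29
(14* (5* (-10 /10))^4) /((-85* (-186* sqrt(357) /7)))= 875* sqrt(357) /80631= 0.21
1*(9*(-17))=-153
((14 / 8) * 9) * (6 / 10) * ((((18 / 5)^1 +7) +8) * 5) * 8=35154 / 5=7030.80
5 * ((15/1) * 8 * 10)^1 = 6000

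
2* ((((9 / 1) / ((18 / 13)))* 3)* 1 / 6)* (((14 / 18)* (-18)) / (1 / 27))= -2457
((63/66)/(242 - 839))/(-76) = 7/332728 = 0.00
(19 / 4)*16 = 76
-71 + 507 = 436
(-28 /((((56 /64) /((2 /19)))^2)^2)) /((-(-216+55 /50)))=-2621440 /96060521347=-0.00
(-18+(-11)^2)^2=10609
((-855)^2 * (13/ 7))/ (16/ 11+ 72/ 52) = 478175.75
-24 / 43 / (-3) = 8 / 43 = 0.19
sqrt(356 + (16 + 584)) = 2* sqrt(239) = 30.92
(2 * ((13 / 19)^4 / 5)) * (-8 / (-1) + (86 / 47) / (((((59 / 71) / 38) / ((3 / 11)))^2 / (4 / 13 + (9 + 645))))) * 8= 1684685843423859328 / 12899463847435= 130601.23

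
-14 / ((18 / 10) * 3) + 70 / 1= 1820 / 27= 67.41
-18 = -18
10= 10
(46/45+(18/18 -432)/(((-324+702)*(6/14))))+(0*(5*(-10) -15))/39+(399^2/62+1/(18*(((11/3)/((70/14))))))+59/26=4611331772/1795365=2568.46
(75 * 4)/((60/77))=385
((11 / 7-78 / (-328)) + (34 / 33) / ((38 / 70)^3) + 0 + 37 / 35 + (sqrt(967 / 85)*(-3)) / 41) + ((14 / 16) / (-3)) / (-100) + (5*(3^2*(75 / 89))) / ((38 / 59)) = 105128435502203 / 1541755045600-3*sqrt(82195) / 3485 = 67.94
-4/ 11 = -0.36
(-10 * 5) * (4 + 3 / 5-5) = 20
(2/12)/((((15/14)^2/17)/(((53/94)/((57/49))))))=2163301/1808325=1.20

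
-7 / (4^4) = -7 / 256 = -0.03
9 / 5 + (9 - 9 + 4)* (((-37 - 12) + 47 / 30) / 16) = -1207 / 120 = -10.06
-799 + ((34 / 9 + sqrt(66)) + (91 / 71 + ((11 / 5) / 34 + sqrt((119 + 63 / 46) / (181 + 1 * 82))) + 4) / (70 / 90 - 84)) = -64707584521 / 81363870 - 9 * sqrt(1367074) / 1294486 + sqrt(66) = -787.17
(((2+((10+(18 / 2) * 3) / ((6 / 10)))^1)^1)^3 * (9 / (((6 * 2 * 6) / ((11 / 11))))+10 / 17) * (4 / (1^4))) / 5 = 675883487 / 4590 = 147251.30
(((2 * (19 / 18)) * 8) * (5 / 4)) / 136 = 95 / 612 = 0.16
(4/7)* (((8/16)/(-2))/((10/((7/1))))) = -1/10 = -0.10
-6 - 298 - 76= -380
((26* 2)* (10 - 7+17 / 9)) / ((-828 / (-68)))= 38896 / 1863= 20.88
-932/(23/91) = -84812/23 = -3687.48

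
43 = 43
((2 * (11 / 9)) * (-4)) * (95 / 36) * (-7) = 14630 / 81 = 180.62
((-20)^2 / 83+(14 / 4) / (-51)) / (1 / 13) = 522847 / 8466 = 61.76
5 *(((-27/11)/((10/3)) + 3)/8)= 249/176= 1.41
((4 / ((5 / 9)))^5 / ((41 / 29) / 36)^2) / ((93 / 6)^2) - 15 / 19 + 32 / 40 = 5008724922010561 / 95916809375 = 52219.47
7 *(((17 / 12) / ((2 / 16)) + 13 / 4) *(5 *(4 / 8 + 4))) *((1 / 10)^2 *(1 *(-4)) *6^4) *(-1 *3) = 357210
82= 82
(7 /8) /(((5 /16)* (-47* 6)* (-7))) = 0.00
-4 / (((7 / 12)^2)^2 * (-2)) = 41472 / 2401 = 17.27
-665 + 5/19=-12630/19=-664.74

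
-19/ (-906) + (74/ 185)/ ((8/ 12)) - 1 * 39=-173857/ 4530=-38.38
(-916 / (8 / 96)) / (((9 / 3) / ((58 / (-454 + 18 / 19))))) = 126179 / 269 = 469.07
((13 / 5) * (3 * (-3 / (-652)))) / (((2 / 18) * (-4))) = -1053 / 13040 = -0.08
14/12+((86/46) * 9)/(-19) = 737/2622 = 0.28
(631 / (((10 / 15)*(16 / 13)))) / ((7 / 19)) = 2087.37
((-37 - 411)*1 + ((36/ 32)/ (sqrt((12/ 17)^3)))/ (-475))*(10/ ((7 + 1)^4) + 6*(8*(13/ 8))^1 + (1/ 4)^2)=-1119139/ 32 - 2717909*sqrt(51)/ 62259200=-34973.41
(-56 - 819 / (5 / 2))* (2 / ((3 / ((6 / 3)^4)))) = -61376 / 15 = -4091.73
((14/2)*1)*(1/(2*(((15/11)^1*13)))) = 77/390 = 0.20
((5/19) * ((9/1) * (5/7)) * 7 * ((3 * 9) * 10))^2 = 3690562500/361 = 10223164.82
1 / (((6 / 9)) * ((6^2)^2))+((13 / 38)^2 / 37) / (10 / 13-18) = 314677 / 323132544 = 0.00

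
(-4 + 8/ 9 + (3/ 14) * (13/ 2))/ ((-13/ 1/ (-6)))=-433/ 546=-0.79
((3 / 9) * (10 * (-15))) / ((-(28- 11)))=50 / 17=2.94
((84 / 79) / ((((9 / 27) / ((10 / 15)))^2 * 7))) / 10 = 24 / 395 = 0.06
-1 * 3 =-3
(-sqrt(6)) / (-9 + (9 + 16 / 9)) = -9 * sqrt(6) / 16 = -1.38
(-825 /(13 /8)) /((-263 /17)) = 112200 /3419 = 32.82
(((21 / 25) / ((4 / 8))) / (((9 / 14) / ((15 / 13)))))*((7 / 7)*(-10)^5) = -3920000 / 13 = -301538.46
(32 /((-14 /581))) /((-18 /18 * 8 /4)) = 664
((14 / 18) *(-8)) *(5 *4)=-1120 / 9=-124.44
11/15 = 0.73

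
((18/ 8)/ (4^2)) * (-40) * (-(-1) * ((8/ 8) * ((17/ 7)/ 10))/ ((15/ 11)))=-561/ 560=-1.00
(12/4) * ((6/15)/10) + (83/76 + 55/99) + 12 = 235427/17100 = 13.77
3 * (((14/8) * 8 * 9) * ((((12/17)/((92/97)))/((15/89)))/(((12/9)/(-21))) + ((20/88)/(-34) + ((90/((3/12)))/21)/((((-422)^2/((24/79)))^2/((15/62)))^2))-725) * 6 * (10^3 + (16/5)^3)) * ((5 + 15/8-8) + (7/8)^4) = 576608588536056663672800887063901510764047861/575000407679515058102295733967110000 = 1002796834.29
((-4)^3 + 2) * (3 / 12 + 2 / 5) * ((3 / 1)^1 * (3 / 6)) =-1209 / 20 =-60.45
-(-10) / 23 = 10 / 23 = 0.43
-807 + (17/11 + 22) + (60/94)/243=-32808616/41877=-783.45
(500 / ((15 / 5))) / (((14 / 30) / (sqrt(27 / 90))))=250 * sqrt(30) / 7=195.62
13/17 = 0.76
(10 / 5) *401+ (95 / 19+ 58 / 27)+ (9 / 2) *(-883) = -3164.35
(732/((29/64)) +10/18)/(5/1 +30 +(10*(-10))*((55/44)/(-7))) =2952439/96570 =30.57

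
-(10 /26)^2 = -25 /169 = -0.15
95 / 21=4.52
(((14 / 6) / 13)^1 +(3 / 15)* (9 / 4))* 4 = 491 / 195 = 2.52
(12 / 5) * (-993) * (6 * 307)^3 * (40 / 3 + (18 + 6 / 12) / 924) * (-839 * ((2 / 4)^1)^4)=16061365344040245819 / 1540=10429458015610549.23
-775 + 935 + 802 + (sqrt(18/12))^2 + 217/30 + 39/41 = 597586/615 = 971.68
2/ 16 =1/ 8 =0.12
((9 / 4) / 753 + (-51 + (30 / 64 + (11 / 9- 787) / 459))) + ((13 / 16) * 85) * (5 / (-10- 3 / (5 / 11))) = -11832639613 / 161997408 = -73.04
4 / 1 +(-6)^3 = -212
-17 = -17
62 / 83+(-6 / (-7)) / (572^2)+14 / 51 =4951615355 / 4847394552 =1.02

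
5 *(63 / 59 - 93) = -27120 / 59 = -459.66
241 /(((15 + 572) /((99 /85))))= 23859 /49895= 0.48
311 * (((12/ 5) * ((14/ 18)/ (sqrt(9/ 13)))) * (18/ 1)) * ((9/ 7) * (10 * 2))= 89568 * sqrt(13)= 322942.02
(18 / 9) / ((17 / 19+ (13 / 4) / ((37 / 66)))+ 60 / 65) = 36556 / 139189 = 0.26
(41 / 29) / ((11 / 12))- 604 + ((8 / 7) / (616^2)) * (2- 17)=-5800882291 / 9628696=-602.46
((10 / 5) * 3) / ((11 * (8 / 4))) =0.27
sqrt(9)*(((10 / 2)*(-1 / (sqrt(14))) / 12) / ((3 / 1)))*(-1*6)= 5*sqrt(14) / 28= 0.67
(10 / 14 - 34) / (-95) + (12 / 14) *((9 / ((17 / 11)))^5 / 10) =542395155124 / 944204905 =574.45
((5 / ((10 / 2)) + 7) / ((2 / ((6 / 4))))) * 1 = 6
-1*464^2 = -215296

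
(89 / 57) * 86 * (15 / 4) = 19135 / 38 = 503.55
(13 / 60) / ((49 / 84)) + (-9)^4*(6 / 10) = 137794 / 35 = 3936.97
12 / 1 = 12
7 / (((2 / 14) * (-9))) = -49 / 9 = -5.44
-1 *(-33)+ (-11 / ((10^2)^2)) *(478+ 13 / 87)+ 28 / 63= 85917233 / 2610000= 32.92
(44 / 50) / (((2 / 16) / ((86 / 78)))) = 7568 / 975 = 7.76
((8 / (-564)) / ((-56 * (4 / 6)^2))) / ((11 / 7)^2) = 0.00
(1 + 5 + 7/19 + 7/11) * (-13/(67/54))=-1027728/14003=-73.39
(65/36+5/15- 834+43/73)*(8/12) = -2184583/3942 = -554.18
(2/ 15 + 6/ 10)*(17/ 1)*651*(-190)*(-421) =649182842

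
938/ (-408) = -469/ 204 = -2.30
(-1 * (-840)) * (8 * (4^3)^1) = 430080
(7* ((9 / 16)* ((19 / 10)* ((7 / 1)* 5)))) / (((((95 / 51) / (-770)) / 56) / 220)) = -1333491390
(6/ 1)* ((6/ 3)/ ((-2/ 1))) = -6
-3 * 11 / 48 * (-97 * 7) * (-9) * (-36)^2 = -5444901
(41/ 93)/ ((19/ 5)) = 205/ 1767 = 0.12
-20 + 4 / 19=-376 / 19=-19.79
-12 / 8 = -3 / 2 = -1.50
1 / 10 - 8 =-79 / 10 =-7.90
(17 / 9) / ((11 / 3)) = 17 / 33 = 0.52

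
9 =9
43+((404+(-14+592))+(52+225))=1302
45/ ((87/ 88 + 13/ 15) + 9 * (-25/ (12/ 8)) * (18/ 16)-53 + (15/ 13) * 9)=-0.21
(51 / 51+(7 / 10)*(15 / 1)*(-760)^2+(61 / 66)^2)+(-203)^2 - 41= 26597604685 / 4356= 6105969.85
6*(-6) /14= -18 /7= -2.57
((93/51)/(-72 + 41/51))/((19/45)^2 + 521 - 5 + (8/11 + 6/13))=-26930475/543983976563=-0.00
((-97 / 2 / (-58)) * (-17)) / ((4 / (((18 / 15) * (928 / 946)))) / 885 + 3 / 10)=-515070 / 11009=-46.79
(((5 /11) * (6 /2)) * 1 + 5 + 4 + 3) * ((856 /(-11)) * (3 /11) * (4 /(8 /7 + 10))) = -1761648 /17303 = -101.81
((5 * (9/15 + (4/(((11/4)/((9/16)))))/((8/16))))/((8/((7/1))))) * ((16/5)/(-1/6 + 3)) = 10332/935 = 11.05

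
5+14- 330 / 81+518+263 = 21490 / 27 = 795.93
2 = 2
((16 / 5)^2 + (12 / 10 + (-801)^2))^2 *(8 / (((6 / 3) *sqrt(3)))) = 1029166307906884 *sqrt(3) / 1875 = 950703111857.49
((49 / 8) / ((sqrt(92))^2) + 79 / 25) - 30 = -492631 / 18400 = -26.77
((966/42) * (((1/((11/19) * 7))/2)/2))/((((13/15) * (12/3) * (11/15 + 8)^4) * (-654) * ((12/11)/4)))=-36871875/93476630924768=-0.00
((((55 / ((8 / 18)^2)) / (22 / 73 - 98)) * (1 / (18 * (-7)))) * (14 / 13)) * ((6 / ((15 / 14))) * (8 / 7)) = 7227 / 46358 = 0.16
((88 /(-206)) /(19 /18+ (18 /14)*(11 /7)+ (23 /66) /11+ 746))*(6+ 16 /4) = -23478840 /4117232699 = -0.01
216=216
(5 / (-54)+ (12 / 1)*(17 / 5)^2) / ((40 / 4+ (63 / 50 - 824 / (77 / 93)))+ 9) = -14410319 / 101347173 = -0.14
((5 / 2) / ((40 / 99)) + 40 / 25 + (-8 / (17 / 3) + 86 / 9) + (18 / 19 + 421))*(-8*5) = -101833061 / 5814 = -17515.15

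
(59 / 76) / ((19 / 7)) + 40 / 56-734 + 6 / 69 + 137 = -138540179 / 232484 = -595.91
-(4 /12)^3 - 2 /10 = -32 /135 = -0.24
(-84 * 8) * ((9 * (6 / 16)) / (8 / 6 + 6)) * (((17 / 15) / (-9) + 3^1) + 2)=-82908 / 55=-1507.42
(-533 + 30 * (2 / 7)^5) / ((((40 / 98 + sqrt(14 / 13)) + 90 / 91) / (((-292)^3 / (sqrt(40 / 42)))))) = -724774292508656 * sqrt(390) / 887795 + 129009824066540768 * sqrt(105) / 60902737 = 5583912240.30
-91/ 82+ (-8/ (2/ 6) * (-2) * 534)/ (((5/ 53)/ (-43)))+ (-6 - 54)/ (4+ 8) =-4790059401/ 410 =-11683071.71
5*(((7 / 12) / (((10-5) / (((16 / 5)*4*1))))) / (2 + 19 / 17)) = 2.39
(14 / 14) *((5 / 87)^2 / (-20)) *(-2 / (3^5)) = 5 / 3678534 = 0.00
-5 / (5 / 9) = -9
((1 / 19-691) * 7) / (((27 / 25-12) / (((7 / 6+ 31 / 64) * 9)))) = 6581.44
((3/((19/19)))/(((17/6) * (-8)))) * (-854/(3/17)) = 1281/2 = 640.50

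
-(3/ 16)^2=-9/ 256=-0.04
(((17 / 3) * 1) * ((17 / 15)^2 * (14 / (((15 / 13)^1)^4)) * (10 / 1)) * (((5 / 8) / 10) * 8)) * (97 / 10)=95277411047 / 34171875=2788.18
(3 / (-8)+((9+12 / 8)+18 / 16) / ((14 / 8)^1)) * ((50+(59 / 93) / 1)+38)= 964431 / 1736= 555.55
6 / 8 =3 / 4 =0.75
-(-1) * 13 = 13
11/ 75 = 0.15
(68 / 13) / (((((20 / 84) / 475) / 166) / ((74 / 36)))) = 138870620 / 39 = 3560785.13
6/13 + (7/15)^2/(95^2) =0.46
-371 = -371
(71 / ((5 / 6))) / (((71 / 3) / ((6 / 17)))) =108 / 85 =1.27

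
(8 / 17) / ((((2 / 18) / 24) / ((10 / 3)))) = 5760 / 17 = 338.82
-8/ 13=-0.62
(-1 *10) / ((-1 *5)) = 2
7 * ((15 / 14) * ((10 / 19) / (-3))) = -25 / 19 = -1.32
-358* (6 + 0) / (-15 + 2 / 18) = 9666 / 67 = 144.27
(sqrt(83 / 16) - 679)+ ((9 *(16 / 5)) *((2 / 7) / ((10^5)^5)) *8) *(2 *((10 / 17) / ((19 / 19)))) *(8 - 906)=-394536132812500000000004041 / 581054687500000000000000+ sqrt(83) / 4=-676.72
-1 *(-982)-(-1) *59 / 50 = 49159 / 50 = 983.18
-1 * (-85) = 85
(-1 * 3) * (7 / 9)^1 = -7 / 3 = -2.33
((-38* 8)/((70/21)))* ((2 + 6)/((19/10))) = -384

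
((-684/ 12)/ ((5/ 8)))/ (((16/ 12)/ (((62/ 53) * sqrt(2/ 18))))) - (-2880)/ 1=756132/ 265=2853.33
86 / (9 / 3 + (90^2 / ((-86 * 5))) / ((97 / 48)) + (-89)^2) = 179353 / 16506062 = 0.01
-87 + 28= -59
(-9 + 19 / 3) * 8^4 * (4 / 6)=-65536 / 9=-7281.78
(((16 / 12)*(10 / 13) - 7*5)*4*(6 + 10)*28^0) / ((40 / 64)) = -3478.97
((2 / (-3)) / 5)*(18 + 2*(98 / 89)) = -3596 / 1335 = -2.69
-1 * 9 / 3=-3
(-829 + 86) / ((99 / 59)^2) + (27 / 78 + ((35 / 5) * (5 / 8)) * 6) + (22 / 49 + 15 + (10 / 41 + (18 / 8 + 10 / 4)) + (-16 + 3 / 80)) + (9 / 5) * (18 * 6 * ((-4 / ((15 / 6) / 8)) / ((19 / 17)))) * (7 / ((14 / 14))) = -30771353711580799 / 1945392649200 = -15817.55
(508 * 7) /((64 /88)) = 9779 /2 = 4889.50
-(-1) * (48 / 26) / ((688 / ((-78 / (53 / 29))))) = -261 / 2279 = -0.11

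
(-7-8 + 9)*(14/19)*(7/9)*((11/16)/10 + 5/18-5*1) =328349/20520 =16.00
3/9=1/3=0.33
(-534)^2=285156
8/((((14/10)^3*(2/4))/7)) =2000/49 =40.82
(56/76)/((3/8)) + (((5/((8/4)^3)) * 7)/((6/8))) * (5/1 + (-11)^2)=42007/57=736.96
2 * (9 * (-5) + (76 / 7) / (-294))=-92686 / 1029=-90.07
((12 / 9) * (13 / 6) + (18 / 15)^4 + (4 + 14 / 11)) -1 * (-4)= 880804 / 61875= 14.24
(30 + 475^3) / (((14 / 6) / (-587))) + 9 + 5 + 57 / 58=-26961389228.59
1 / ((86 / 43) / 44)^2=484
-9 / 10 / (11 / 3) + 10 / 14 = 361 / 770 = 0.47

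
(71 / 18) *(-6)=-71 / 3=-23.67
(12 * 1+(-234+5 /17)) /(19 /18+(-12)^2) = -67842 /44387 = -1.53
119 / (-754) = -119 / 754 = -0.16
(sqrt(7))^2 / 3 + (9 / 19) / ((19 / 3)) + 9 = 12355 / 1083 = 11.41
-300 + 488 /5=-1012 /5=-202.40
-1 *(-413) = 413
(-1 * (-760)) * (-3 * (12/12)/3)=-760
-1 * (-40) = 40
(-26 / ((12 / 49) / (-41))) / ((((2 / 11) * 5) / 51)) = 4883879 / 20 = 244193.95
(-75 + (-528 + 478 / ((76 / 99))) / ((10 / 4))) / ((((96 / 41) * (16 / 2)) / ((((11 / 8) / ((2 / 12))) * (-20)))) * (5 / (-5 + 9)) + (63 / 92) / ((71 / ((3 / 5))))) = 10393248096 / 38095019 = 272.82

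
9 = 9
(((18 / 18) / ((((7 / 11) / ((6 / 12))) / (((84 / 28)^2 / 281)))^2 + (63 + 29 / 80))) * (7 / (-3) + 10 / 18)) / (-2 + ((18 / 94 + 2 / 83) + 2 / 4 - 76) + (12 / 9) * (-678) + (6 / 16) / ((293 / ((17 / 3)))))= 2549185284096 / 2311001398048850567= 0.00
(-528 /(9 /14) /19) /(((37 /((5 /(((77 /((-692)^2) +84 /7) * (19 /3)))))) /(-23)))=27138180608 /15351053173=1.77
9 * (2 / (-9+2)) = -18 / 7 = -2.57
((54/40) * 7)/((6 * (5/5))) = 63/40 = 1.58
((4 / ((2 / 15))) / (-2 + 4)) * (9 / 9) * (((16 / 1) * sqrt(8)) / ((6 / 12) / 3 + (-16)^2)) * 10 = 28800 * sqrt(2) / 1537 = 26.50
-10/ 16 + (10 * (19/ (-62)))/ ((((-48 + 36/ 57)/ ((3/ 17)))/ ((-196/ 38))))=-43249/ 63240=-0.68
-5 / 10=-1 / 2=-0.50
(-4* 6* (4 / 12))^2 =64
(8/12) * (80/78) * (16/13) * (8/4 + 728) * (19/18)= 648.46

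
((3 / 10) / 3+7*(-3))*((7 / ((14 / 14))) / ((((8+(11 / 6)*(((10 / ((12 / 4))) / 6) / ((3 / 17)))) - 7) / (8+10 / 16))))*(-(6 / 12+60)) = 989381547 / 87760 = 11273.72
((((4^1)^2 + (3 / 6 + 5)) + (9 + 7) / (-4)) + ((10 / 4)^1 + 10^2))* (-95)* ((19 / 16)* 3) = -81225 / 2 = -40612.50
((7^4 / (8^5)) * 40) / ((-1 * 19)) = -12005 / 77824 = -0.15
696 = 696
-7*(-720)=5040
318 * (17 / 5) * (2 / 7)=10812 / 35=308.91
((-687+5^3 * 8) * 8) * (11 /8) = 3443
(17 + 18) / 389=35 / 389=0.09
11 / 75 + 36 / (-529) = 3119 / 39675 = 0.08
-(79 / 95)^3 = -493039 / 857375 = -0.58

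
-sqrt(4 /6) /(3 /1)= -sqrt(6) /9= -0.27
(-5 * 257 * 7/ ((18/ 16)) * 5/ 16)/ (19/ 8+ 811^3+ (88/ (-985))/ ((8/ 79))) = -177201500/ 37829560068387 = -0.00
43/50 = 0.86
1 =1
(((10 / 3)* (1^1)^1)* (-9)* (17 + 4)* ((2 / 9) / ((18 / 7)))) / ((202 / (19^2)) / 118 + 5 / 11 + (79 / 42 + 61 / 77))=-1607222540 / 92471151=-17.38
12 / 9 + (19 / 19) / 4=19 / 12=1.58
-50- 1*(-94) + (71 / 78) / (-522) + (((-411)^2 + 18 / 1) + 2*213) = 6897656773 / 40716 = 169409.00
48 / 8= 6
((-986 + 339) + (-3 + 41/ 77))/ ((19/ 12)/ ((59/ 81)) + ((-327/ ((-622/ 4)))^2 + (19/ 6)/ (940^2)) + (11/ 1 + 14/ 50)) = -1512961642204461600/ 41642641508214901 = -36.33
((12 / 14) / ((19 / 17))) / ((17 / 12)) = 72 / 133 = 0.54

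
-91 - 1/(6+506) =-46593/512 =-91.00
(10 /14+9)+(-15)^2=1643 /7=234.71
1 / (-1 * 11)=-1 / 11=-0.09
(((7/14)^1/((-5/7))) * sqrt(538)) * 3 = -48.71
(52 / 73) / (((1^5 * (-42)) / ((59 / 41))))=-1534 / 62853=-0.02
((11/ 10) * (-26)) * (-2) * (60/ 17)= 3432/ 17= 201.88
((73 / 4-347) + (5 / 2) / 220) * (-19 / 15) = 183217 / 440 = 416.40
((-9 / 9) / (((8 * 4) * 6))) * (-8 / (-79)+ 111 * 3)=-26315 / 15168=-1.73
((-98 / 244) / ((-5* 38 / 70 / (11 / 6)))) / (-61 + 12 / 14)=-0.00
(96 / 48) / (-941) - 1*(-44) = 41402 / 941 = 44.00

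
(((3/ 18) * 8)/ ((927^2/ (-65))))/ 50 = -26/ 12889935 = -0.00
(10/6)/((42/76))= 190/63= 3.02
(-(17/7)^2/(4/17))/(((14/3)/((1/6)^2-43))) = 1085773/4704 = 230.82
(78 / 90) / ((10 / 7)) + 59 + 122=27241 / 150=181.61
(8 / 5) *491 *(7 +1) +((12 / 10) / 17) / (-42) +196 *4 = 841187 / 119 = 7068.80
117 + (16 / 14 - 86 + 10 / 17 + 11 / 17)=3972 / 119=33.38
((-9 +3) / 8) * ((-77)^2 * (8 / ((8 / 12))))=-53361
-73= -73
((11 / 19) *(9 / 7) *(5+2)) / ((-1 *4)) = -99 / 76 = -1.30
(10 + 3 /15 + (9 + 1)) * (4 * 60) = 4848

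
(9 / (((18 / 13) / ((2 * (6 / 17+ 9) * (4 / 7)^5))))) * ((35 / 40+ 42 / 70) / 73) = 15609984 / 104287435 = 0.15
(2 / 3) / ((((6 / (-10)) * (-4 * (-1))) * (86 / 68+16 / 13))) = -1105 / 9927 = -0.11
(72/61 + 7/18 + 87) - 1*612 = -574727/1098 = -523.43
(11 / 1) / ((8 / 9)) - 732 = -5757 / 8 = -719.62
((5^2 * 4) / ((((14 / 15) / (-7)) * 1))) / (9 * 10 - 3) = -250 / 29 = -8.62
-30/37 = -0.81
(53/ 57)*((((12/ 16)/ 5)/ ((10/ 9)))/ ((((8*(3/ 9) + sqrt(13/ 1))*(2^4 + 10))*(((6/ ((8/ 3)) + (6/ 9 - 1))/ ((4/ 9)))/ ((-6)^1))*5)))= 432/ 710125 - 162*sqrt(13)/ 710125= -0.00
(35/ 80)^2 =49/ 256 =0.19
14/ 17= 0.82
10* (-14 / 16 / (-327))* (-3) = -35 / 436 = -0.08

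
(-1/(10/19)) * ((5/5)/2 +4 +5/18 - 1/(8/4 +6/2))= -1957/225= -8.70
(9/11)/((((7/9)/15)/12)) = 14580/77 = 189.35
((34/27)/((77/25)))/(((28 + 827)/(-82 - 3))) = -14450/355509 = -0.04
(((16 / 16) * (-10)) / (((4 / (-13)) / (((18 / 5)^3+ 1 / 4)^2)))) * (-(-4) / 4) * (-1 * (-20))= 7150561717 / 5000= 1430112.34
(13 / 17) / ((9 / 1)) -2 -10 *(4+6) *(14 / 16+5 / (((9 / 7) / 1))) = -48787 / 102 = -478.30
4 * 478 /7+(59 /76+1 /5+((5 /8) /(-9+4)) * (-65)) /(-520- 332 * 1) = 1238009821 /4532640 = 273.13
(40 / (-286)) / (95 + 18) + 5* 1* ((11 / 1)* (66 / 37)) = 58656430 / 597883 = 98.11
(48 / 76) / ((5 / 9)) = 108 / 95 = 1.14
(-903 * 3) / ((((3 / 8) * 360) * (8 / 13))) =-3913 / 120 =-32.61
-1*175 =-175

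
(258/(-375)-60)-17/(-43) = -324073/5375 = -60.29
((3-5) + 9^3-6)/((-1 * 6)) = -721/6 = -120.17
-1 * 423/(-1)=423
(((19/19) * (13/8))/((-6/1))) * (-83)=1079/48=22.48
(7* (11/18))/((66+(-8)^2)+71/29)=2233/69138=0.03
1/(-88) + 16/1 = 1407/88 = 15.99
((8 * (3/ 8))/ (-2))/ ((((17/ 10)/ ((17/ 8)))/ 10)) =-75/ 4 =-18.75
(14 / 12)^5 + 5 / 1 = 55687 / 7776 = 7.16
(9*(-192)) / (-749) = 1728 / 749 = 2.31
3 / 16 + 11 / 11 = 19 / 16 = 1.19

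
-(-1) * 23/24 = 23/24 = 0.96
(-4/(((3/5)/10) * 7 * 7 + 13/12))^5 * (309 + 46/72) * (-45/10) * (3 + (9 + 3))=732499200000000000/36080953149617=20301.55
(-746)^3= -415160936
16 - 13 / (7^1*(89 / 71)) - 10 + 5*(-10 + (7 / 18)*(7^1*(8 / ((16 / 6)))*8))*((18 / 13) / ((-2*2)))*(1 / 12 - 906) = 2810789075 / 32396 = 86763.46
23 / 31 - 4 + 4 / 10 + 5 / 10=-731 / 310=-2.36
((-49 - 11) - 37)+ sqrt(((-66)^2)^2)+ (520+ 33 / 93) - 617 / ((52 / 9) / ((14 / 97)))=372454519 / 78182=4763.94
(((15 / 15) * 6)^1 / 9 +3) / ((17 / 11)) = 121 / 51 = 2.37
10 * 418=4180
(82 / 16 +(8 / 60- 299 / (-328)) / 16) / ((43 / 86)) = 408581 / 39360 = 10.38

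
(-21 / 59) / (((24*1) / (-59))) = 7 / 8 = 0.88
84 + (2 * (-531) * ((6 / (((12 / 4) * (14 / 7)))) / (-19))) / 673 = 1075170 / 12787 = 84.08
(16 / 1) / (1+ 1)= 8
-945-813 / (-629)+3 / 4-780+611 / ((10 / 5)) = -1417.46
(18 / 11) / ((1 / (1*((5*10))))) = 900 / 11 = 81.82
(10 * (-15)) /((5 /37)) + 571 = -539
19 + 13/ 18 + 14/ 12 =188/ 9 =20.89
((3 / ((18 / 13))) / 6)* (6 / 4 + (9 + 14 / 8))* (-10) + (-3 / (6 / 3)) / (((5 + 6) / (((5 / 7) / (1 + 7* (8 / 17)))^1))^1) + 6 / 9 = -17642257 / 404712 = -43.59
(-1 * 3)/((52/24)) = -18/13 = -1.38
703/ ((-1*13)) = -703/ 13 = -54.08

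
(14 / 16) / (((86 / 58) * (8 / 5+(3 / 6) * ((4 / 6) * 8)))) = 3045 / 22016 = 0.14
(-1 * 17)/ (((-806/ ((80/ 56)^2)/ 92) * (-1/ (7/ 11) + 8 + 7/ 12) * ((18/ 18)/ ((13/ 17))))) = 55200/ 127813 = 0.43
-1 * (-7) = 7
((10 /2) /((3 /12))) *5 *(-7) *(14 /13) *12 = -117600 /13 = -9046.15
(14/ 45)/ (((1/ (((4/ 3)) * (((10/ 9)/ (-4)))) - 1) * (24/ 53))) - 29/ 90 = -2537/ 4995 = -0.51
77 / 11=7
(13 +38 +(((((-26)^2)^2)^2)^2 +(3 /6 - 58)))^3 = 82931725705091616965217150000000000000000000000000000000000000000000.00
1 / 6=0.17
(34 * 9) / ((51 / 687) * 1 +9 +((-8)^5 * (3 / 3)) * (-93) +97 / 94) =2195652 / 21866355523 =0.00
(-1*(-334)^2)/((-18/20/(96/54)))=17848960/81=220357.53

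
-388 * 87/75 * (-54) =607608/25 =24304.32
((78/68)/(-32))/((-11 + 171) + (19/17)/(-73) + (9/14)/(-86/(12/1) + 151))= -17198727/76762860032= -0.00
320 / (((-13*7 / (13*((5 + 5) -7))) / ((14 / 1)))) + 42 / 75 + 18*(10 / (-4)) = -49111 / 25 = -1964.44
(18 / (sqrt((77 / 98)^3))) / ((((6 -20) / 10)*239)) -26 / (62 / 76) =-988 / 31 -180*sqrt(154) / 28919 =-31.95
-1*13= -13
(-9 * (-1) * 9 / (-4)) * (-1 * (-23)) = -1863 / 4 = -465.75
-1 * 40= -40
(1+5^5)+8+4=3138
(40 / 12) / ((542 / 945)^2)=1488375 / 146882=10.13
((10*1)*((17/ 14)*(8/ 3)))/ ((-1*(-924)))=170/ 4851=0.04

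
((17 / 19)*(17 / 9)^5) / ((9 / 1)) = 24137569 / 10097379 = 2.39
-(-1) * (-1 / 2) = -0.50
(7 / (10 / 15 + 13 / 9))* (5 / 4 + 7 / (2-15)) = 2331 / 988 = 2.36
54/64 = 27/32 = 0.84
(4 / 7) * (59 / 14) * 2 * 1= 236 / 49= 4.82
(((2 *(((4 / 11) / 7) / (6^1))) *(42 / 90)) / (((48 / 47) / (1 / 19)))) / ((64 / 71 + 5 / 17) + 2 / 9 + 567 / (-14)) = -56729 / 5323863270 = -0.00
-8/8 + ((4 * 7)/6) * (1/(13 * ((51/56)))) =-1205/1989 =-0.61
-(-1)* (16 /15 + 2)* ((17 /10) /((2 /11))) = 4301 /150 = 28.67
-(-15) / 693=5 / 231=0.02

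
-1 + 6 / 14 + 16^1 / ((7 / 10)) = 156 / 7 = 22.29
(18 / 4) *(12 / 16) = 27 / 8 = 3.38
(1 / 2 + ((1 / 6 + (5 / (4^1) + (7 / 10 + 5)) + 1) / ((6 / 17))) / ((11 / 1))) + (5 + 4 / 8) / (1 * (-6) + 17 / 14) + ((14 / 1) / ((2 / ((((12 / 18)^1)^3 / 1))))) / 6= 4267337 / 2387880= 1.79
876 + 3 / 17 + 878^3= 11506229479 / 17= 676837028.18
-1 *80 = -80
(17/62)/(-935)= -1/3410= -0.00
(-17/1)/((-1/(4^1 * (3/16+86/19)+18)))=47617/76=626.54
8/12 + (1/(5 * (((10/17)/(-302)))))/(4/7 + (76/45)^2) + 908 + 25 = 903.68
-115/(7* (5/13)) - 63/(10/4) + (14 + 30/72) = -22469/420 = -53.50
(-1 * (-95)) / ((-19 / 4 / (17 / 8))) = -85 / 2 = -42.50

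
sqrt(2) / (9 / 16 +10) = 16 *sqrt(2) / 169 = 0.13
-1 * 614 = -614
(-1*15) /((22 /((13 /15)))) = -13 /22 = -0.59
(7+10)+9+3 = 29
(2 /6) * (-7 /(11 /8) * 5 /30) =-28 /99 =-0.28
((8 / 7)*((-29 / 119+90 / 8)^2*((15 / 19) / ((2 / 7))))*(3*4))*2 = 2470240890 / 269059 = 9181.04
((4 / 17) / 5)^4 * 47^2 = 0.01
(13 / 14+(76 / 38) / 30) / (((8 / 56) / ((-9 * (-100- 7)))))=67089 / 10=6708.90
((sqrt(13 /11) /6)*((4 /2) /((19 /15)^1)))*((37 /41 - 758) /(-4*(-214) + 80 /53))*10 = -2.53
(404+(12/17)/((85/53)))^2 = 163571.83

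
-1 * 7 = -7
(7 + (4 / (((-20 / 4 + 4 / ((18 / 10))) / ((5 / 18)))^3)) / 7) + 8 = 15.00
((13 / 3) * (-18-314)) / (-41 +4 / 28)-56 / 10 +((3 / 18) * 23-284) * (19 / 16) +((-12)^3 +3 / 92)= -82217033 / 40480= -2031.05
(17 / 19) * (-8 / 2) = -68 / 19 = -3.58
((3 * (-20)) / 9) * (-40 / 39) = 800 / 117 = 6.84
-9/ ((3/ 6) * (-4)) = 9/ 2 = 4.50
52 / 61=0.85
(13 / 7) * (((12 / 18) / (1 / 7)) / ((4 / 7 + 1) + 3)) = 91 / 48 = 1.90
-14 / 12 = -7 / 6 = -1.17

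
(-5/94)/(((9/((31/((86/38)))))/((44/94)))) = -32395/854883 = -0.04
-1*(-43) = 43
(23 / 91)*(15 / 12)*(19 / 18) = 2185 / 6552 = 0.33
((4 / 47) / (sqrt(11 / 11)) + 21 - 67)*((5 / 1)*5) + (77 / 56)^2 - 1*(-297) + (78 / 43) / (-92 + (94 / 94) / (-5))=-50623901671 / 59627584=-849.00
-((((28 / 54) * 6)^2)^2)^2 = -8776.56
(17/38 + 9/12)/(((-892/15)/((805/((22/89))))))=-97795425/1491424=-65.57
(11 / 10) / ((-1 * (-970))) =11 / 9700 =0.00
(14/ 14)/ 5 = 1/ 5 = 0.20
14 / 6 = 7 / 3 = 2.33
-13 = -13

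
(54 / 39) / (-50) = -9 / 325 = -0.03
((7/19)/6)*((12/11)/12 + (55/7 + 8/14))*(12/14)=656/1463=0.45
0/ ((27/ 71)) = 0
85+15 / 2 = 185 / 2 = 92.50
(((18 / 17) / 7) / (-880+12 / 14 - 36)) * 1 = -9 / 54451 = -0.00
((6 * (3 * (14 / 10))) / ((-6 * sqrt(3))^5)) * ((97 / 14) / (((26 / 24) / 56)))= -679 * sqrt(3) / 15795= -0.07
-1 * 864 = -864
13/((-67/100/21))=-27300/67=-407.46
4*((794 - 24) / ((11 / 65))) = 18200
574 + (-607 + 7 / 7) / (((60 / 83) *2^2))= 14577 / 40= 364.42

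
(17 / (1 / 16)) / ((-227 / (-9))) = 2448 / 227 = 10.78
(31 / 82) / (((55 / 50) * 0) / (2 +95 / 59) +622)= 31 / 51004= 0.00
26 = 26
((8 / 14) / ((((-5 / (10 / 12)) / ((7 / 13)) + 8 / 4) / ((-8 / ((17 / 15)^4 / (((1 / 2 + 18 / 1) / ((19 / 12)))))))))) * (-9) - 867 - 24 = -1464501384 / 1586899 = -922.87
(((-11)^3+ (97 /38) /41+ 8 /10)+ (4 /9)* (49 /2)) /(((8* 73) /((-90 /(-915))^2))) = -92492537 /4232042140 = -0.02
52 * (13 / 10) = 338 / 5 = 67.60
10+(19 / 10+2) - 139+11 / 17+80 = -7557 / 170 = -44.45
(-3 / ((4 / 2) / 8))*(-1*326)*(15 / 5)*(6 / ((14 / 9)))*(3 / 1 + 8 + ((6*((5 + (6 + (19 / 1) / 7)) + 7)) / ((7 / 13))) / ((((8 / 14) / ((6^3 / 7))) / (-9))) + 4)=-1741504746600 / 343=-5077273313.70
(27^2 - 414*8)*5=-12915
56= 56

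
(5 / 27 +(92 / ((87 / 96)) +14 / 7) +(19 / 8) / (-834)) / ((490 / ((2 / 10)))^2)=0.00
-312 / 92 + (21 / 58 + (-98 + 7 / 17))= -2281803 / 22678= -100.62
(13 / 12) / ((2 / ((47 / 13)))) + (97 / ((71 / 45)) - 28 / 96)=13450 / 213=63.15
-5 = -5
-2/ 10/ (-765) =1/ 3825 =0.00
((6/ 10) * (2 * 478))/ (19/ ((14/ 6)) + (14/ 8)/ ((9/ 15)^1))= 240912/ 4645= 51.86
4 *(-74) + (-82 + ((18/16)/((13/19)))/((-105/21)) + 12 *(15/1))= -198.33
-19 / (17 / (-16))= 304 / 17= 17.88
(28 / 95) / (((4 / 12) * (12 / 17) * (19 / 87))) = 10353 / 1805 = 5.74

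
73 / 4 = 18.25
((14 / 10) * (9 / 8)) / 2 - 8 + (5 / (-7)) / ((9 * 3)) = -109453 / 15120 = -7.24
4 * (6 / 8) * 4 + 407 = 419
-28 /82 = -14 /41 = -0.34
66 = 66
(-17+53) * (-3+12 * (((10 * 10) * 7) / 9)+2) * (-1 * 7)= -234948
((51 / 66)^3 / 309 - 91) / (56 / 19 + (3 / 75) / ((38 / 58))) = -142217944525 / 4701741528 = -30.25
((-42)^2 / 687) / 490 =6 / 1145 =0.01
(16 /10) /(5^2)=0.06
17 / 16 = 1.06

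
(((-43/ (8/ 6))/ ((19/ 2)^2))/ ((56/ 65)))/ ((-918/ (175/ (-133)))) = -69875/ 117535824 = -0.00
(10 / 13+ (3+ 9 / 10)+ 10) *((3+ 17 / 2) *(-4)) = -43861 / 65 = -674.78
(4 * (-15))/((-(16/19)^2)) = 84.61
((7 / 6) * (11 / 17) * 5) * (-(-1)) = 385 / 102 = 3.77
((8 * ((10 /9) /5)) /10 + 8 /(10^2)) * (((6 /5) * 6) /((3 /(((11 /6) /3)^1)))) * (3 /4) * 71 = 22649 /1125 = 20.13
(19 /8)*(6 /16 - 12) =-1767 /64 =-27.61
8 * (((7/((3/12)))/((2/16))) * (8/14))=1024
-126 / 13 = -9.69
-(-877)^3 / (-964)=-674526133 / 964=-699715.91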